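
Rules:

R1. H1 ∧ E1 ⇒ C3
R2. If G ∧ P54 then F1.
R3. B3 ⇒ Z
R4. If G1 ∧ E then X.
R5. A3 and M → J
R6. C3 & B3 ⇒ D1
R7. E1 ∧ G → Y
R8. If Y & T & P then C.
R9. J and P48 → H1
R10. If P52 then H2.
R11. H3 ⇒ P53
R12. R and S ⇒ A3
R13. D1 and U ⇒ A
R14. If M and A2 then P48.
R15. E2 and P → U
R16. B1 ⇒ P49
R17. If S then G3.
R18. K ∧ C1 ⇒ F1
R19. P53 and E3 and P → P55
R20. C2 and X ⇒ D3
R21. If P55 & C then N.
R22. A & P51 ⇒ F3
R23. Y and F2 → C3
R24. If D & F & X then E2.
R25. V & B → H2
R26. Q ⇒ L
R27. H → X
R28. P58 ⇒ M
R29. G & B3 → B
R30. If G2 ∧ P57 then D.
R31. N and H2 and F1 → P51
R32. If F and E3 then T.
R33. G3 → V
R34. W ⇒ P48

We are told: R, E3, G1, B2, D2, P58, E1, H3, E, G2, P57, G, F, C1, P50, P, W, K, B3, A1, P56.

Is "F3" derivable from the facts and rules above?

Forward chaining from the given facts derives: Z, X, Y, P53, F1, P55, M, B, D, T, P48, C, N, E2, U.
The only rule concluding F3 is R22, which needs A; that is never established.

No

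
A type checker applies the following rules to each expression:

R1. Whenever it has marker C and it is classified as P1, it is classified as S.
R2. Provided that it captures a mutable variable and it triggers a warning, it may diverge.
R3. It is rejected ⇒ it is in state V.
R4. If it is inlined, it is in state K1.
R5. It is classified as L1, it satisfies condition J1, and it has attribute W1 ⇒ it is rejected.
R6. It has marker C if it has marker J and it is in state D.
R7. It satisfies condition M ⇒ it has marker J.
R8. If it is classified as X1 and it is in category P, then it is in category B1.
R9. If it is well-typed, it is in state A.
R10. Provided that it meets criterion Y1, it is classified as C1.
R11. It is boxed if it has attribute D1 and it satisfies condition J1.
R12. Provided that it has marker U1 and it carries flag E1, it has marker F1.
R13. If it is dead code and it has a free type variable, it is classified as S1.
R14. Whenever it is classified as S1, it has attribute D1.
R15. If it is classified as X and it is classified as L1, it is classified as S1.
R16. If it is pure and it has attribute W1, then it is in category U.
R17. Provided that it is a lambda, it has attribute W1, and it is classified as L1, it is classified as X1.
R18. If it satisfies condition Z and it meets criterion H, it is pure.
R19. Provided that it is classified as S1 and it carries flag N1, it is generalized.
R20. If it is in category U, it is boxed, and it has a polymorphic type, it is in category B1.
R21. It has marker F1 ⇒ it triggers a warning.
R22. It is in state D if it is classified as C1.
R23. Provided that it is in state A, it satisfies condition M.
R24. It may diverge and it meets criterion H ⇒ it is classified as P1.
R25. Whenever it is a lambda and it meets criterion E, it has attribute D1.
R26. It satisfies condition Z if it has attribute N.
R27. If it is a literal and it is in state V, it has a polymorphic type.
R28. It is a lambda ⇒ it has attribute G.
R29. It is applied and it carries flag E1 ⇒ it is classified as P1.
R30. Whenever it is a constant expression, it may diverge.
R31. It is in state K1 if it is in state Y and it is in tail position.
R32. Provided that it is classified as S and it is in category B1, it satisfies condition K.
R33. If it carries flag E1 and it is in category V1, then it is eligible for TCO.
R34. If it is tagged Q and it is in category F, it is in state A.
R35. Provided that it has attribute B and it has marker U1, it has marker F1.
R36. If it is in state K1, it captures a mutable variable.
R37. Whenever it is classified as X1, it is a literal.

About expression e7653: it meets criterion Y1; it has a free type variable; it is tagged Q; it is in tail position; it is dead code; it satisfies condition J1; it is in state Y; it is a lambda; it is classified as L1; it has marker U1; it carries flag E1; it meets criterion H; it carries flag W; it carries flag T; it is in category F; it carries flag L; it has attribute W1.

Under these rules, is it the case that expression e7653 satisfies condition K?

Forward chaining from the given facts derives: is rejected, is classified as C1, has marker F1, is classified as S1, has attribute D1, is classified as X1, triggers a warning, is in state D, has attribute G, is in state K1, is in state A, captures a mutable variable, is a literal, may diverge, is in state V, is boxed, satisfies condition M, is classified as P1, has a polymorphic type, has marker J, has marker C, is classified as S.
The only rule concluding "it satisfies condition K" is R32, which needs "it is in category B1"; that is never established.

No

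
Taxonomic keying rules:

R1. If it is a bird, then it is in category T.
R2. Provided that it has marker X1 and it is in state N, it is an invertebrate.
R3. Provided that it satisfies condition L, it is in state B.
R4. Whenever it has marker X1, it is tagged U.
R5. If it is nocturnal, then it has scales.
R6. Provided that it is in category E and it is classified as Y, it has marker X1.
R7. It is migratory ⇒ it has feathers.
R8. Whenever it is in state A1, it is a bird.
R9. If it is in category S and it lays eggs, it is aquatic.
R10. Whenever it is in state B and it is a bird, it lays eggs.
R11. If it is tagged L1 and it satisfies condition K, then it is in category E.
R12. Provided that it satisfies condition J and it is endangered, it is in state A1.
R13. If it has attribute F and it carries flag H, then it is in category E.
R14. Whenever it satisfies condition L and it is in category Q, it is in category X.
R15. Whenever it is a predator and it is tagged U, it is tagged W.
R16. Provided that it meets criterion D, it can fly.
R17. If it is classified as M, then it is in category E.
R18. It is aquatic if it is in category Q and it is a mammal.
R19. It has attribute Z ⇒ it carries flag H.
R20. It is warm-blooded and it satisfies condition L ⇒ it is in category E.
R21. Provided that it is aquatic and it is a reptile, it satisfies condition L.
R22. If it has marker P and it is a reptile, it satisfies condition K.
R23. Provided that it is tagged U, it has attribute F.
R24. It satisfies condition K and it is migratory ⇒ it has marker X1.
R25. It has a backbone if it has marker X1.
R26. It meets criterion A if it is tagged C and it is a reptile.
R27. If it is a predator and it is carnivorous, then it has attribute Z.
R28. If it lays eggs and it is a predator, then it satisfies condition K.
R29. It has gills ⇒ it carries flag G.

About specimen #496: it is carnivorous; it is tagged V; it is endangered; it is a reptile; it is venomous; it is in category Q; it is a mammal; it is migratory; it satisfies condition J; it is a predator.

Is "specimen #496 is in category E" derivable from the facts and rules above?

By R12 (it satisfies condition J, it is endangered): it is in state A1.
By R18 (it is in category Q, it is a mammal): it is aquatic.
By R21 (it is aquatic, it is a reptile): it satisfies condition L.
By R27 (it is a predator, it is carnivorous): it has attribute Z.
By R3 (it satisfies condition L): it is in state B.
By R8 (it is in state A1): it is a bird.
By R10 (it is in state B, it is a bird): it lays eggs.
By R19 (it has attribute Z): it carries flag H.
By R28 (it lays eggs, it is a predator): it satisfies condition K.
By R24 (it satisfies condition K, it is migratory): it has marker X1.
By R4 (it has marker X1): it is tagged U.
By R23 (it is tagged U): it has attribute F.
By R13 (it has attribute F, it carries flag H): it is in category E.

Yes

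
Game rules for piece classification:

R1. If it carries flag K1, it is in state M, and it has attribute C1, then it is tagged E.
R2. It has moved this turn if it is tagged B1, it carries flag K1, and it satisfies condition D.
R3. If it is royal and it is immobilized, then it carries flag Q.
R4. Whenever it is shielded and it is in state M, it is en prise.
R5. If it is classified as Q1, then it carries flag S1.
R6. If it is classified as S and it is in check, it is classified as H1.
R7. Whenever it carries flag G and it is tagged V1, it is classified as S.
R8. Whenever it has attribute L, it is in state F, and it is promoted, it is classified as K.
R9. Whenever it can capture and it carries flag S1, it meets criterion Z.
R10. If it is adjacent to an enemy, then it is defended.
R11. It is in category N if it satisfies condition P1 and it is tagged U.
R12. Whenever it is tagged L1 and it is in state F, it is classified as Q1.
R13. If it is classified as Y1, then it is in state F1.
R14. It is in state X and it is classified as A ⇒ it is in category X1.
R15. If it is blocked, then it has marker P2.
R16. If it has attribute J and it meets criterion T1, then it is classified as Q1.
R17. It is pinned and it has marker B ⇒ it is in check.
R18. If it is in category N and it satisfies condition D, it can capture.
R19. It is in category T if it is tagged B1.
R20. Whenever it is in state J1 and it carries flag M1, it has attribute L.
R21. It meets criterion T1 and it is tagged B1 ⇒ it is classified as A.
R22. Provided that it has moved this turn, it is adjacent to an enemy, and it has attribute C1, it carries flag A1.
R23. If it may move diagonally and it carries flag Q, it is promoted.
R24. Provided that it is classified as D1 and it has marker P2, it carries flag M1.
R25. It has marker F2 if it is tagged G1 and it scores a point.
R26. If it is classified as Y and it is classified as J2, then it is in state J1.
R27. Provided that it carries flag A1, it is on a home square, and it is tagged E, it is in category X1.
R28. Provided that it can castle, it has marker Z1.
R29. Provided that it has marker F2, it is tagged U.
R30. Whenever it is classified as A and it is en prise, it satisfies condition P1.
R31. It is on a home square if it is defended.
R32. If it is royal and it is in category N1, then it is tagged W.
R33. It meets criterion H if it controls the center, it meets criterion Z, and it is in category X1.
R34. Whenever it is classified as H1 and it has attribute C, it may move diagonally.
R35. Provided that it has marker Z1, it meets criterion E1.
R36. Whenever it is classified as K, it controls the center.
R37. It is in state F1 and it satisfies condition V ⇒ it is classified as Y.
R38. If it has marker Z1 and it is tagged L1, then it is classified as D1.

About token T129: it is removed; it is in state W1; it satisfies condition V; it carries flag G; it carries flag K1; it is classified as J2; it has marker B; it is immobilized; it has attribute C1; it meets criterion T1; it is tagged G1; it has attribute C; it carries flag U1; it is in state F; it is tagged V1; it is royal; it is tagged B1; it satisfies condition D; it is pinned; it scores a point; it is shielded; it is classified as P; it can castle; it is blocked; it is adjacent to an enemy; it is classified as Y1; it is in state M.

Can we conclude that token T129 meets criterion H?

Forward chaining from the given facts derives: is tagged E, has moved this turn, carries flag Q, is en prise, is classified as S, is defended, is in state F1, has marker P2, is in check, is in category T, is classified as A, carries flag A1, has marker F2, has marker Z1, is tagged U, satisfies condition P1, is on a home square, meets criterion E1, is classified as Y, is classified as H1, is in category N, can capture, is in state J1, is in category X1, may move diagonally, is promoted.
The only rule concluding "it meets criterion H" is R33, which needs "it controls the center"; that is never established.

No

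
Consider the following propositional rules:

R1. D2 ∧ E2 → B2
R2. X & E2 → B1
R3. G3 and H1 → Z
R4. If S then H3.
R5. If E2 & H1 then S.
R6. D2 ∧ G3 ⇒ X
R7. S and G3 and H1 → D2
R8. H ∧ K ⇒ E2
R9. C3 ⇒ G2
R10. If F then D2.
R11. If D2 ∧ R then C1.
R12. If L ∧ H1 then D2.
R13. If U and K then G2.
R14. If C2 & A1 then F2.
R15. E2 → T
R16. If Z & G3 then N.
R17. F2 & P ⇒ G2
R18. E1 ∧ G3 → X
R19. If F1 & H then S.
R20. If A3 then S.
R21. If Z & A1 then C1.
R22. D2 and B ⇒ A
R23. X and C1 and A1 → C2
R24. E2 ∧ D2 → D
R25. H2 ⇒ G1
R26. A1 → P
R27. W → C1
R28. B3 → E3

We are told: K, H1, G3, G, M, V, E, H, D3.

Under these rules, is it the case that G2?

No

Forward chaining from the given facts derives: Z, E2, T, N, S, D2, D, B2, H3, X, B1.
Rules concluding G2: R9 needs C3; R13 needs U; R17 needs F2 — none of these are established.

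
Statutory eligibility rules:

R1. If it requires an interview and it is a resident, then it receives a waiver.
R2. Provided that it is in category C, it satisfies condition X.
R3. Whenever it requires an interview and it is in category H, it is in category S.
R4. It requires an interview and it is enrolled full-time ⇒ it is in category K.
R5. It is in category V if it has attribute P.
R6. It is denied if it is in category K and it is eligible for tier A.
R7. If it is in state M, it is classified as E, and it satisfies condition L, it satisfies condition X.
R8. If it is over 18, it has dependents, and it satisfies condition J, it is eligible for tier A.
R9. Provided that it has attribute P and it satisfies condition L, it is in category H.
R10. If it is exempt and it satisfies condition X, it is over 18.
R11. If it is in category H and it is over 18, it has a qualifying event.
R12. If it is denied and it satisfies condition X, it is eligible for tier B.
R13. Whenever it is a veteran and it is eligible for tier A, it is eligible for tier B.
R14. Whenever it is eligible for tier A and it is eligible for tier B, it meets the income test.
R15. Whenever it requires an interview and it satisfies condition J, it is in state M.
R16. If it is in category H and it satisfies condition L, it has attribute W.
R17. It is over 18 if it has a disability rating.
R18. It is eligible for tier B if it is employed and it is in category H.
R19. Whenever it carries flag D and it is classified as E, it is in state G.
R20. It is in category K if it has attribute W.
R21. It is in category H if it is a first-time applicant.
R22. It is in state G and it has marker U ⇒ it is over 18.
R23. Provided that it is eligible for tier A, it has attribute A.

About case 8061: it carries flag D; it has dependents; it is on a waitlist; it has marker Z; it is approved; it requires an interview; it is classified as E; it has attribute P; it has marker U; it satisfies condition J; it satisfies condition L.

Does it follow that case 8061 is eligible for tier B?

By R9 (it has attribute P, it satisfies condition L): it is in category H.
By R15 (it requires an interview, it satisfies condition J): it is in state M.
By R16 (it is in category H, it satisfies condition L): it has attribute W.
By R19 (it carries flag D, it is classified as E): it is in state G.
By R20 (it has attribute W): it is in category K.
By R22 (it is in state G, it has marker U): it is over 18.
By R7 (it is in state M, it is classified as E, it satisfies condition L): it satisfies condition X.
By R8 (it is over 18, it has dependents, it satisfies condition J): it is eligible for tier A.
By R6 (it is in category K, it is eligible for tier A): it is denied.
By R12 (it is denied, it satisfies condition X): it is eligible for tier B.

Yes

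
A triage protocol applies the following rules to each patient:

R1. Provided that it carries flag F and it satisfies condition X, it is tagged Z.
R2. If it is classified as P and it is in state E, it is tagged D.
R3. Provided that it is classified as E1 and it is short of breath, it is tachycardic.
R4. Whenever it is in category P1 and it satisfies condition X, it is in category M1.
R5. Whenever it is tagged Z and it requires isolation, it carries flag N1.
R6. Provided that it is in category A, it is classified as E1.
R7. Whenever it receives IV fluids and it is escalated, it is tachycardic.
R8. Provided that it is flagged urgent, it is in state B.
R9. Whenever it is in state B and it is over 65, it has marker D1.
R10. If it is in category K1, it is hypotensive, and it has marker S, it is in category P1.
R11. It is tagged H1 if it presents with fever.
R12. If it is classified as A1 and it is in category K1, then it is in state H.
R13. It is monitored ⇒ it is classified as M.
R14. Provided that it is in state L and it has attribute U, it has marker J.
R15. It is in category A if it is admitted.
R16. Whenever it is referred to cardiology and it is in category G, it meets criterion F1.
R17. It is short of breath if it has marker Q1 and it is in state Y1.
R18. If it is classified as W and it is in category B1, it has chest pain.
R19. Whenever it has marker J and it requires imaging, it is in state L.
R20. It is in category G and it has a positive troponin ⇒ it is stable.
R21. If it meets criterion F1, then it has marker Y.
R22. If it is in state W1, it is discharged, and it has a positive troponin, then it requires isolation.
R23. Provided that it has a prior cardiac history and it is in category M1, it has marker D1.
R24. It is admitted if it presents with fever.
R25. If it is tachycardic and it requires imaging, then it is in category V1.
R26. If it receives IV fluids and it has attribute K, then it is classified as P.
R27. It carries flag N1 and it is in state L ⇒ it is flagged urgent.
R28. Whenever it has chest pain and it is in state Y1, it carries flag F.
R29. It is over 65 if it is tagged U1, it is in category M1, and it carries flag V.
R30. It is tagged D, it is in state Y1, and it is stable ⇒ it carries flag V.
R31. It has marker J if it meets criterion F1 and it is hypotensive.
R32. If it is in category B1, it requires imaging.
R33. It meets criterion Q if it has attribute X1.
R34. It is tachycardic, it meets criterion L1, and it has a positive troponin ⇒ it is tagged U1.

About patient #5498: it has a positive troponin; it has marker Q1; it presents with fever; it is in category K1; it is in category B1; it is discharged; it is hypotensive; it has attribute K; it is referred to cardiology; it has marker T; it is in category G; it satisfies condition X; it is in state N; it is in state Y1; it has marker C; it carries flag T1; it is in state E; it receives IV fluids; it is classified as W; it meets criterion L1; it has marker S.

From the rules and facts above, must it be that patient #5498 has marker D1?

No

Forward chaining from the given facts derives: is in category P1, is tagged H1, meets criterion F1, is short of breath, has chest pain, is stable, has marker Y, is admitted, is classified as P, carries flag F, has marker J, requires imaging, is tagged Z, is tagged D, is in category M1, is in category A, is in state L, carries flag V, is classified as E1, is tachycardic, is in category V1, is tagged U1, is over 65.
Rules concluding "it has marker D1": R9 needs "it is in state B"; R23 needs "it has a prior cardiac history" — none of these are established.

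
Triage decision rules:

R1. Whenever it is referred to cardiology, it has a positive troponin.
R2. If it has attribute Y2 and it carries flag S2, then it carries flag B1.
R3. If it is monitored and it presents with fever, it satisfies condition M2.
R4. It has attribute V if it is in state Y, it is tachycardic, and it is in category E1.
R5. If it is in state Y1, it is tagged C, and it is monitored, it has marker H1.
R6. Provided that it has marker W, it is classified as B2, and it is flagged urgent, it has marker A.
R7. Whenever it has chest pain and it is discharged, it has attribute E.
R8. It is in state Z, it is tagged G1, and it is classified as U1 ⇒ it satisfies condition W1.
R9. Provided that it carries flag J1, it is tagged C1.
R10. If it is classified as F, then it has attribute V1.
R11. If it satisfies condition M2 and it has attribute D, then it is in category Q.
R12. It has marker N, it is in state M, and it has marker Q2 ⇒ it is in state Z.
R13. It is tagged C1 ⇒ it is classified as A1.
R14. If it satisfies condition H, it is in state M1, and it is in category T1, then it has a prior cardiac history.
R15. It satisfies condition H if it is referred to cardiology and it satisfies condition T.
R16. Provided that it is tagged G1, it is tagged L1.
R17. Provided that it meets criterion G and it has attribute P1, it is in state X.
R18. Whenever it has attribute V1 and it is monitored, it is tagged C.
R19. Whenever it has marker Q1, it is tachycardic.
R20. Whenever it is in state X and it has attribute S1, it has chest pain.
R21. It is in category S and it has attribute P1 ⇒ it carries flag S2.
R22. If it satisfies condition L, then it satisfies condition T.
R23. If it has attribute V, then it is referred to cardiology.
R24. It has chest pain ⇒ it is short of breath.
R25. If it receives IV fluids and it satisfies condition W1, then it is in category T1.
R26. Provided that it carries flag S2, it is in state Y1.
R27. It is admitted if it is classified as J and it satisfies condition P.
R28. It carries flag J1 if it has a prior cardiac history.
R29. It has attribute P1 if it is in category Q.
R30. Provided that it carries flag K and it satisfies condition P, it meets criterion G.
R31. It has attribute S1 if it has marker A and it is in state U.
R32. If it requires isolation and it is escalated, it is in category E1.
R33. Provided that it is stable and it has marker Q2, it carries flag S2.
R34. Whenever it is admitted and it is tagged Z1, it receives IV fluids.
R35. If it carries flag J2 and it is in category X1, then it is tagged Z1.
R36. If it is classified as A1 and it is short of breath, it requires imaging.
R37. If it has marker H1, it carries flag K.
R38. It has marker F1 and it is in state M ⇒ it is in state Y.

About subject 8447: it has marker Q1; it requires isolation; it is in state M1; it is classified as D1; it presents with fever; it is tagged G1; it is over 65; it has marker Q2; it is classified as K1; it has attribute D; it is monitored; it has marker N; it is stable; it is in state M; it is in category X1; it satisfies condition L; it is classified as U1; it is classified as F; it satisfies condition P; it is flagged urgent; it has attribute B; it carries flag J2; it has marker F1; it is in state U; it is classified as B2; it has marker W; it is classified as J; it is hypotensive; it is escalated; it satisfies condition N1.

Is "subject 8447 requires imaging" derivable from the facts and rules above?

By R3 (it is monitored, it presents with fever): it satisfies condition M2.
By R6 (it has marker W, it is classified as B2, it is flagged urgent): it has marker A.
By R10 (it is classified as F): it has attribute V1.
By R11 (it satisfies condition M2, it has attribute D): it is in category Q.
By R12 (it has marker N, it is in state M, it has marker Q2): it is in state Z.
By R18 (it has attribute V1, it is monitored): it is tagged C.
By R19 (it has marker Q1): it is tachycardic.
By R22 (it satisfies condition L): it satisfies condition T.
By R27 (it is classified as J, it satisfies condition P): it is admitted.
By R29 (it is in category Q): it has attribute P1.
By R31 (it has marker A, it is in state U): it has attribute S1.
By R32 (it requires isolation, it is escalated): it is in category E1.
By R33 (it is stable, it has marker Q2): it carries flag S2.
By R35 (it carries flag J2, it is in category X1): it is tagged Z1.
By R38 (it has marker F1, it is in state M): it is in state Y.
By R4 (it is in state Y, it is tachycardic, it is in category E1): it has attribute V.
By R8 (it is in state Z, it is tagged G1, it is classified as U1): it satisfies condition W1.
By R23 (it has attribute V): it is referred to cardiology.
By R26 (it carries flag S2): it is in state Y1.
By R34 (it is admitted, it is tagged Z1): it receives IV fluids.
By R5 (it is in state Y1, it is tagged C, it is monitored): it has marker H1.
By R15 (it is referred to cardiology, it satisfies condition T): it satisfies condition H.
By R25 (it receives IV fluids, it satisfies condition W1): it is in category T1.
By R37 (it has marker H1): it carries flag K.
By R14 (it satisfies condition H, it is in state M1, it is in category T1): it has a prior cardiac history.
By R28 (it has a prior cardiac history): it carries flag J1.
By R30 (it carries flag K, it satisfies condition P): it meets criterion G.
By R9 (it carries flag J1): it is tagged C1.
By R13 (it is tagged C1): it is classified as A1.
By R17 (it meets criterion G, it has attribute P1): it is in state X.
By R20 (it is in state X, it has attribute S1): it has chest pain.
By R24 (it has chest pain): it is short of breath.
By R36 (it is classified as A1, it is short of breath): it requires imaging.

Yes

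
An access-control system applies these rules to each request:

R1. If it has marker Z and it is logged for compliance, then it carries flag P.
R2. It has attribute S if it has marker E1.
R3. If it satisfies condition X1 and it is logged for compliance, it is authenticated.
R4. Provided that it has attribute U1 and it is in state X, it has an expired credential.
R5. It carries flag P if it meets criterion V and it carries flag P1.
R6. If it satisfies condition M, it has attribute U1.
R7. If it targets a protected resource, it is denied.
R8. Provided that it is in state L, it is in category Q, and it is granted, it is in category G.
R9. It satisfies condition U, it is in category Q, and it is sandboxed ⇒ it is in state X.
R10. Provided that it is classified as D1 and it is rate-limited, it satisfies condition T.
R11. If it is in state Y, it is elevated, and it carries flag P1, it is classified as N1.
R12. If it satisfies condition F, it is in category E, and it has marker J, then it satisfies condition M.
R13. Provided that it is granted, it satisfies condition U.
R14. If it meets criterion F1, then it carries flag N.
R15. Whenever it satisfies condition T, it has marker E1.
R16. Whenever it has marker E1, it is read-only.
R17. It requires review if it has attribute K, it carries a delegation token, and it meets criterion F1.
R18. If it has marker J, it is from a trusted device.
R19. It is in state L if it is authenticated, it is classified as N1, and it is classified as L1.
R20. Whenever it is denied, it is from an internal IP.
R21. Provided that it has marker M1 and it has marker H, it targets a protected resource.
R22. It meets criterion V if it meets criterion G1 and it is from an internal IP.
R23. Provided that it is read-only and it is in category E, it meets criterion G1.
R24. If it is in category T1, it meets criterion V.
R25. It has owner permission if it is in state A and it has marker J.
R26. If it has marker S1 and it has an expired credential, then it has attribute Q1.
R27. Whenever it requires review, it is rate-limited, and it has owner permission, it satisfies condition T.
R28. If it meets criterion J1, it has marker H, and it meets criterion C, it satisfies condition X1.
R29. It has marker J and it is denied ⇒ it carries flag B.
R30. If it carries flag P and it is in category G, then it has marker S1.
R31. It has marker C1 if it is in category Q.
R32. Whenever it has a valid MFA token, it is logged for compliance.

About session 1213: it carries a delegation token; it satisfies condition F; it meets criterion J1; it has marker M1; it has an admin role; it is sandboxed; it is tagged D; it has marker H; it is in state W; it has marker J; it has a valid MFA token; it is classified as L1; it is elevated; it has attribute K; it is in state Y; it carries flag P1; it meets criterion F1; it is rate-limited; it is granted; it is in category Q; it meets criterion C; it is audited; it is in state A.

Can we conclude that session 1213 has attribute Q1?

Forward chaining from the given facts derives: is classified as N1, satisfies condition U, carries flag N, requires review, is from a trusted device, targets a protected resource, has owner permission, satisfies condition T, satisfies condition X1, has marker C1, is logged for compliance, is authenticated, is denied, is in state X, has marker E1, is read-only, is in state L, is from an internal IP, carries flag B, has attribute S, is in category G.
The only rule concluding "it has attribute Q1" is R26, which needs "it has marker S1"; that is never established.

No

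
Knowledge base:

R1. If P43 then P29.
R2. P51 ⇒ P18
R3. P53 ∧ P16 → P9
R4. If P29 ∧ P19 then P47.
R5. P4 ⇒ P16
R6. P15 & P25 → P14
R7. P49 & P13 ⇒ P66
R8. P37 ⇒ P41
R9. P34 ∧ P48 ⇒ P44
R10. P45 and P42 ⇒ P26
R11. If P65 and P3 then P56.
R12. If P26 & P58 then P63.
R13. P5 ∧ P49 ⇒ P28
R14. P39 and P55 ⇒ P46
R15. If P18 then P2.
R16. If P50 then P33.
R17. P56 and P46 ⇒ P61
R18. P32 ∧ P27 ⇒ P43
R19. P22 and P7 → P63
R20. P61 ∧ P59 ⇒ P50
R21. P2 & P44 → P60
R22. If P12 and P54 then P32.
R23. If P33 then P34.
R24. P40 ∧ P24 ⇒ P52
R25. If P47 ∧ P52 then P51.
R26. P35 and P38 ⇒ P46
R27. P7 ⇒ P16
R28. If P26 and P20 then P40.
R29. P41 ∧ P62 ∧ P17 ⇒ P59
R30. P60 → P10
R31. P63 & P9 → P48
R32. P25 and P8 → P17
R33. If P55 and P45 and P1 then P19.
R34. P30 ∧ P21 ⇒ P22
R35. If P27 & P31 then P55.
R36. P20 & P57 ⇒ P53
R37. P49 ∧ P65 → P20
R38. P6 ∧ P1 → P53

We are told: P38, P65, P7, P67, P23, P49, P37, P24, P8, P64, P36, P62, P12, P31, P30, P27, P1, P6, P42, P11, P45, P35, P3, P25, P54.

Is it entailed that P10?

No

Forward chaining from the given facts derives: P41, P26, P56, P32, P46, P16, P17, P55, P20, P53, P9, P61, P43, P40, P59, P19, P29, P47, P50, P52, P51, P18, P2, P33, P34.
The only rule concluding P10 is R30, which needs P60; that is never established.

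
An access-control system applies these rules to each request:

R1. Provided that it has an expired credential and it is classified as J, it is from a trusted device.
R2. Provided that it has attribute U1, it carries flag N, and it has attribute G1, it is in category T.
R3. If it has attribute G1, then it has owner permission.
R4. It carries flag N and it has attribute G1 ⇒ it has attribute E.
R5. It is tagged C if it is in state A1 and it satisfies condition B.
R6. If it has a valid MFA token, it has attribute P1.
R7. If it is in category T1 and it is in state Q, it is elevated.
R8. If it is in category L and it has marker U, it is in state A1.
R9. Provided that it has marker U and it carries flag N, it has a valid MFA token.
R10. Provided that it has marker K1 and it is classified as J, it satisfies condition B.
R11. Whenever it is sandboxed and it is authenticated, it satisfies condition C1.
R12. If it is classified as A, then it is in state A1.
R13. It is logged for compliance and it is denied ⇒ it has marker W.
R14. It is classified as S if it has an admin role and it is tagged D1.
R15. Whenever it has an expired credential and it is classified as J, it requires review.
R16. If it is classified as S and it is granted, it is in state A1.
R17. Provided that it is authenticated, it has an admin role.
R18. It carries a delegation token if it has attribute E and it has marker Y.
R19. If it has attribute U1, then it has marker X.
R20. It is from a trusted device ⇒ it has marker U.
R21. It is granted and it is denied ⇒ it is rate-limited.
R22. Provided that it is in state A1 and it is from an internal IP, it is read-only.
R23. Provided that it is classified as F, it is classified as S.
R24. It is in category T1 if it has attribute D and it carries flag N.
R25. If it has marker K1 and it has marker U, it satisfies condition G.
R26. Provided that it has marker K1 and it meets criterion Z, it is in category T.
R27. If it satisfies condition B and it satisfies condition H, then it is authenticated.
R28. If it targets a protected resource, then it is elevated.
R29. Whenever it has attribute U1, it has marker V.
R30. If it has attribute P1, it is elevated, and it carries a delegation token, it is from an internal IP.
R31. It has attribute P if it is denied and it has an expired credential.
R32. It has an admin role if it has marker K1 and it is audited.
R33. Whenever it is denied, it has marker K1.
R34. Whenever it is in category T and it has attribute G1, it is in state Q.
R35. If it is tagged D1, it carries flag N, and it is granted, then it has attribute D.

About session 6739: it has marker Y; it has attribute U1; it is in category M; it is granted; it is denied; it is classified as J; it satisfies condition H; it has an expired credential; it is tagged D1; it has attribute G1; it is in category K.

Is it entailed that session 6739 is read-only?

Forward chaining from the given facts derives: is from a trusted device, has owner permission, requires review, has marker X, has marker U, is rate-limited, has marker V, has attribute P, has marker K1, satisfies condition B, satisfies condition G, is authenticated, has an admin role, is classified as S, is in state A1, is tagged C.
The only rule concluding "it is read-only" is R22, which needs "it is from an internal IP"; that is never established.

No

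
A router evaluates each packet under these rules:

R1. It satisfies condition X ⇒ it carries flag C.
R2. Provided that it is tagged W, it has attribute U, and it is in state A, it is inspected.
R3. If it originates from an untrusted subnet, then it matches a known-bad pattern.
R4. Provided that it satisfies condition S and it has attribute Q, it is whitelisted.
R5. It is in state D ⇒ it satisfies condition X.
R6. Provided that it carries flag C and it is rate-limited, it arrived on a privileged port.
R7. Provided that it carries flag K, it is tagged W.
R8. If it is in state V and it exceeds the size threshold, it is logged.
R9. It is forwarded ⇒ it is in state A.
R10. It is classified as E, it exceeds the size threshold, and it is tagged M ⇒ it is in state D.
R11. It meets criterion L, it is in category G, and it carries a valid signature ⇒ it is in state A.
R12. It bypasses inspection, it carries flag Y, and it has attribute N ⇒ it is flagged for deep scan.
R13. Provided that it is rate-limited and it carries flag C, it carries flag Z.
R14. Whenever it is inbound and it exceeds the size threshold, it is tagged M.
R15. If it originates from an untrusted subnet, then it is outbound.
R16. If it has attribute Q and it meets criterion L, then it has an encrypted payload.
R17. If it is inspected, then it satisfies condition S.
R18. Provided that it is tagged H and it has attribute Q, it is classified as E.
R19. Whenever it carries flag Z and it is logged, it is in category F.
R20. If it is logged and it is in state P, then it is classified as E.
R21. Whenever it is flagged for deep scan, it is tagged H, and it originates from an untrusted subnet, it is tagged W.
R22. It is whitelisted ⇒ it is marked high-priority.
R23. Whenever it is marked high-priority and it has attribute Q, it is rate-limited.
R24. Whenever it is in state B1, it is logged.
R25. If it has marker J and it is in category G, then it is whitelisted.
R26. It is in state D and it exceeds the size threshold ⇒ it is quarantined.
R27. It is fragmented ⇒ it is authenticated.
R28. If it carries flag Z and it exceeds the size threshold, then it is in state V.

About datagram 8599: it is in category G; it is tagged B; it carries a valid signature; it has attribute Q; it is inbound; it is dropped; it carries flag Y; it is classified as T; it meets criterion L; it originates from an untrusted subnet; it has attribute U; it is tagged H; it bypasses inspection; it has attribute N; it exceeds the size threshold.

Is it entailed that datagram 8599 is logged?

By R11 (it meets criterion L, it is in category G, it carries a valid signature): it is in state A.
By R12 (it bypasses inspection, it carries flag Y, it has attribute N): it is flagged for deep scan.
By R14 (it is inbound, it exceeds the size threshold): it is tagged M.
By R18 (it is tagged H, it has attribute Q): it is classified as E.
By R21 (it is flagged for deep scan, it is tagged H, it originates from an untrusted subnet): it is tagged W.
By R2 (it is tagged W, it has attribute U, it is in state A): it is inspected.
By R10 (it is classified as E, it exceeds the size threshold, it is tagged M): it is in state D.
By R17 (it is inspected): it satisfies condition S.
By R4 (it satisfies condition S, it has attribute Q): it is whitelisted.
By R5 (it is in state D): it satisfies condition X.
By R22 (it is whitelisted): it is marked high-priority.
By R23 (it is marked high-priority, it has attribute Q): it is rate-limited.
By R1 (it satisfies condition X): it carries flag C.
By R13 (it is rate-limited, it carries flag C): it carries flag Z.
By R28 (it carries flag Z, it exceeds the size threshold): it is in state V.
By R8 (it is in state V, it exceeds the size threshold): it is logged.

Yes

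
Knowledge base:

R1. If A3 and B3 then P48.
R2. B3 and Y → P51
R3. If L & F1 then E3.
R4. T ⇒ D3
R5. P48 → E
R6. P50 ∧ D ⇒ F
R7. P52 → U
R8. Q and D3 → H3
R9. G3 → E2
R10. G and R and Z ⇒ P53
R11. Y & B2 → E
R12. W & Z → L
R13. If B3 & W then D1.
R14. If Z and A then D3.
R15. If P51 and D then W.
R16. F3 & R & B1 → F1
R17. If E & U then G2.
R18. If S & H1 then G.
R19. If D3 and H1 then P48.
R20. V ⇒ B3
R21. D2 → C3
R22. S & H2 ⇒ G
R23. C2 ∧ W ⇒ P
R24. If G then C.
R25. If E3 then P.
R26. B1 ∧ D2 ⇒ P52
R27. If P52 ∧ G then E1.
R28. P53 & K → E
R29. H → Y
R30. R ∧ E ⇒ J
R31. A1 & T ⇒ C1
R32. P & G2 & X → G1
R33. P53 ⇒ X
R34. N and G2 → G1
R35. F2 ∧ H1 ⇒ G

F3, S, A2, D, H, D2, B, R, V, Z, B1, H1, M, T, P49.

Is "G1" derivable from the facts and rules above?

Yes

D3  (by R4: T)
F1  (by R16: F3, R, B1)
G  (by R18: S, H1)
P48  (by R19: D3, H1)
B3  (by R20: V)
P52  (by R26: B1, D2)
Y  (by R29: H)
P51  (by R2: B3, Y)
E  (by R5: P48)
U  (by R7: P52)
P53  (by R10: G, R, Z)
W  (by R15: P51, D)
G2  (by R17: E, U)
X  (by R33: P53)
L  (by R12: W, Z)
E3  (by R3: L, F1)
P  (by R25: E3)
G1  (by R32: P, G2, X)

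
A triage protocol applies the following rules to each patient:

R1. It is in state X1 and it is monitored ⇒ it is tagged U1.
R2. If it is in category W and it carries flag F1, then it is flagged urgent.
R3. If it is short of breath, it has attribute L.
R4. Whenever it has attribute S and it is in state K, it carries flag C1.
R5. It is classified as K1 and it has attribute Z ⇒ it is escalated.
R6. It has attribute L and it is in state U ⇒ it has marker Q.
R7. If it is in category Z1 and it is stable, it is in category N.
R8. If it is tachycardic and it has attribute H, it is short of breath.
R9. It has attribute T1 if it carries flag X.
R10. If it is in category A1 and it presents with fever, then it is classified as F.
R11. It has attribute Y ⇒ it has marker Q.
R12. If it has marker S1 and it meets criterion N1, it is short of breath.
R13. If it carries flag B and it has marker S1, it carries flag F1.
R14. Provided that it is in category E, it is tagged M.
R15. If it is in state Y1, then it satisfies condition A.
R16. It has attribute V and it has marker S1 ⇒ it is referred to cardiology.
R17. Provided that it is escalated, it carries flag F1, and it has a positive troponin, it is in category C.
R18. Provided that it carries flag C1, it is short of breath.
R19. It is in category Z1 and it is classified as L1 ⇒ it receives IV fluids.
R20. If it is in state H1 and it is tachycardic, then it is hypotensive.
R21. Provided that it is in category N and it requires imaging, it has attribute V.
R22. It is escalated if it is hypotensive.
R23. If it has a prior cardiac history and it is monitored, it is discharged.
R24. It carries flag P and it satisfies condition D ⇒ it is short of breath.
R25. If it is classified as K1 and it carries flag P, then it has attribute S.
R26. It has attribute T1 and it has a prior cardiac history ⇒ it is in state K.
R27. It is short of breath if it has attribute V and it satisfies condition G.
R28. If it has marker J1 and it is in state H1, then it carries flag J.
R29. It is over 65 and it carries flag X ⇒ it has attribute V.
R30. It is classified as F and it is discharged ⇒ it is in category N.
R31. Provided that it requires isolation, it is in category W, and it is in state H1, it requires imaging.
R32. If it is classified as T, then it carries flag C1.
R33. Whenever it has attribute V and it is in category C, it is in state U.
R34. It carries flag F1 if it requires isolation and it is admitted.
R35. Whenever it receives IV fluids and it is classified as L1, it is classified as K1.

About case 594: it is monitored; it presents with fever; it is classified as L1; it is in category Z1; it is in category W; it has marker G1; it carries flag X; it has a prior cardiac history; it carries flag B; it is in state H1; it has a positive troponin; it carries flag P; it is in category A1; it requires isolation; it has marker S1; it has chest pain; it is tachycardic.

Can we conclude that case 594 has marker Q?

Yes

By R9 (it carries flag X): it has attribute T1.
By R10 (it is in category A1, it presents with fever): it is classified as F.
By R13 (it carries flag B, it has marker S1): it carries flag F1.
By R19 (it is in category Z1, it is classified as L1): it receives IV fluids.
By R20 (it is in state H1, it is tachycardic): it is hypotensive.
By R22 (it is hypotensive): it is escalated.
By R23 (it has a prior cardiac history, it is monitored): it is discharged.
By R26 (it has attribute T1, it has a prior cardiac history): it is in state K.
By R30 (it is classified as F, it is discharged): it is in category N.
By R31 (it requires isolation, it is in category W, it is in state H1): it requires imaging.
By R35 (it receives IV fluids, it is classified as L1): it is classified as K1.
By R17 (it is escalated, it carries flag F1, it has a positive troponin): it is in category C.
By R21 (it is in category N, it requires imaging): it has attribute V.
By R25 (it is classified as K1, it carries flag P): it has attribute S.
By R33 (it has attribute V, it is in category C): it is in state U.
By R4 (it has attribute S, it is in state K): it carries flag C1.
By R18 (it carries flag C1): it is short of breath.
By R3 (it is short of breath): it has attribute L.
By R6 (it has attribute L, it is in state U): it has marker Q.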